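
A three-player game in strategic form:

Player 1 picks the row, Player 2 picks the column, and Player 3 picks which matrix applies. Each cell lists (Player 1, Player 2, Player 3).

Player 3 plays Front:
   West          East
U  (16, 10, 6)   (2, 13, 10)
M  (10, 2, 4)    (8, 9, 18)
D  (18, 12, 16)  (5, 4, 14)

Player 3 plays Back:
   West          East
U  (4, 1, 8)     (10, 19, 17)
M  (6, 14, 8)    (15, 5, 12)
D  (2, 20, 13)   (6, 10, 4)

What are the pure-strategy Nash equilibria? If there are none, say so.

(U, West, Front): Player 1 can switch to D (16 → 18). Not NE.
(U, West, Back): Player 1 can switch to M (4 → 6). Not NE.
(U, East, Front): Player 1 can switch to M (2 → 8). Not NE.
(U, East, Back): Player 1 can switch to M (10 → 15). Not NE.
(M, West, Front): Player 1 can switch to U (10 → 16). Not NE.
(M, West, Back): Player 1 gets 6, best alternative 4; Player 2 gets 14, best alternative 5; Player 3 gets 8, best alternative 4. No profitable deviation — NE.
(M, East, Front): Player 1 gets 8, best alternative 5; Player 2 gets 9, best alternative 2; Player 3 gets 18, best alternative 12. No profitable deviation — NE.
(M, East, Back): Player 2 can switch to West (5 → 14). Not NE.
(D, West, Front): Player 1 gets 18, best alternative 16; Player 2 gets 12, best alternative 4; Player 3 gets 16, best alternative 13. No profitable deviation — NE.
(D, West, Back): Player 1 can switch to U (2 → 4). Not NE.
(D, East, Front): Player 1 can switch to M (5 → 8). Not NE.
(D, East, Back): Player 1 can switch to U (6 → 10). Not NE.

The pure Nash equilibria are (M, West, Back) and (M, East, Front) and (D, West, Front).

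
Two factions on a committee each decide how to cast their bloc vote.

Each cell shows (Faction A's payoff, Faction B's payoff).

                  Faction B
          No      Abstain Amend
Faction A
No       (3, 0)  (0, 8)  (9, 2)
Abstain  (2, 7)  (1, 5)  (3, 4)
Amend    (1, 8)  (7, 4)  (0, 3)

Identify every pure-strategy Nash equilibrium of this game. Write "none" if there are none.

Faction A against No: payoffs 3, 2, 1 → best response No.
Faction A against Abstain: payoffs 0, 1, 7 → best response Amend.
Faction A against Amend: payoffs 9, 3, 0 → best response No.
Faction B against No: payoffs 0, 8, 2 → best response Abstain.
Faction B against Abstain: payoffs 7, 5, 4 → best response No.
Faction B against Amend: payoffs 8, 4, 3 → best response No.
No profile is a mutual best response for all players.

none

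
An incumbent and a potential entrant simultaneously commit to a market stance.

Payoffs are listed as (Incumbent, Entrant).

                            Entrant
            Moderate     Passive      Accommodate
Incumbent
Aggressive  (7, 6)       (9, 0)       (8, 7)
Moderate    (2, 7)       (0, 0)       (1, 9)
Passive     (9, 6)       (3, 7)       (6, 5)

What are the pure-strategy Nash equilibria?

Pure NE: (Aggressive, Accommodate)

(Aggressive, Moderate): Incumbent can switch to Passive (7 → 9). Not NE.
(Aggressive, Passive): Entrant can switch to Moderate (0 → 6). Not NE.
(Aggressive, Accommodate): Incumbent gets 8, best alternative 6; Entrant gets 7, best alternative 6. No profitable deviation — NE.
(Moderate, Moderate): Incumbent can switch to Aggressive (2 → 7). Not NE.
(Moderate, Passive): Incumbent can switch to Aggressive (0 → 9). Not NE.
(Moderate, Accommodate): Incumbent can switch to Aggressive (1 → 8). Not NE.
(Passive, Moderate): Entrant can switch to Passive (6 → 7). Not NE.
(Passive, Passive): Incumbent can switch to Aggressive (3 → 9). Not NE.
(Passive, Accommodate): Incumbent can switch to Aggressive (6 → 8). Not NE.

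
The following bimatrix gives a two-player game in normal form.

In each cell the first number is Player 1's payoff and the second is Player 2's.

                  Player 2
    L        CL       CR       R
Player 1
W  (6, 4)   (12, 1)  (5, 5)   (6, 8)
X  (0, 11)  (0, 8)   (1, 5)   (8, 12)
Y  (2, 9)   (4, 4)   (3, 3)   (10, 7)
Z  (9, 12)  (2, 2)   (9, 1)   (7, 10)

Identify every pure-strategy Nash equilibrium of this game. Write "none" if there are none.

The unique pure-strategy Nash equilibrium is (Z, L).

Player 1 against L: payoffs 6, 0, 2, 9 → best response Z.
Player 1 against CL: payoffs 12, 0, 4, 2 → best response W.
Player 1 against CR: payoffs 5, 1, 3, 9 → best response Z.
Player 1 against R: payoffs 6, 8, 10, 7 → best response Y.
Player 2 against W: payoffs 4, 1, 5, 8 → best response R.
Player 2 against X: payoffs 11, 8, 5, 12 → best response R.
Player 2 against Y: payoffs 9, 4, 3, 7 → best response L.
Player 2 against Z: payoffs 12, 2, 1, 10 → best response L.
Mutual best responses: (Z, L).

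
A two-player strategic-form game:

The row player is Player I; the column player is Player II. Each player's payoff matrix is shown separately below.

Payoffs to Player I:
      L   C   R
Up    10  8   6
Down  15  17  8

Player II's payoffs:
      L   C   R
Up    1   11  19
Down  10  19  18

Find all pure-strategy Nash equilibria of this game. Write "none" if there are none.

Mark each player's best response to every combination of opponents' strategies; a profile where every player is best-responding is a pure Nash equilibrium.
Player I against L: payoffs 10, 15 → best response Down.
Player I against C: payoffs 8, 17 → best response Down.
Player I against R: payoffs 6, 8 → best response Down.
Player II against Up: payoffs 1, 11, 19 → best response R.
Player II against Down: payoffs 10, 19, 18 → best response C.
Mutual best responses: (Down, C).

The unique pure-strategy Nash equilibrium is (Down, C).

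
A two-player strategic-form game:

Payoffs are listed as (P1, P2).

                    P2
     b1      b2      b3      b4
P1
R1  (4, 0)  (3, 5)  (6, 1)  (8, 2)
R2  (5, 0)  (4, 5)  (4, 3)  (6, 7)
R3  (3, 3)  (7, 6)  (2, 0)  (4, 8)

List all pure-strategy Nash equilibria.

(R1, b1): P1 can switch to R2 (4 → 5). Not NE.
(R1, b2): P1 can switch to R2 (3 → 4). Not NE.
(R1, b3): P2 can switch to b2 (1 → 5). Not NE.
(R1, b4): P2 can switch to b2 (2 → 5). Not NE.
(R2, b1): P2 can switch to b2 (0 → 5). Not NE.
(R2, b2): P1 can switch to R3 (4 → 7). Not NE.
(R2, b3): P1 can switch to R1 (4 → 6). Not NE.
(R2, b4): P1 can switch to R1 (6 → 8). Not NE.
(R3, b1): P1 can switch to R1 (3 → 4). Not NE.
(R3, b2): P2 can switch to b4 (6 → 8). Not NE.
(R3, b3): P1 can switch to R1 (2 → 6). Not NE.
(R3, b4): P1 can switch to R1 (4 → 8). Not NE.

This game has no pure Nash equilibrium.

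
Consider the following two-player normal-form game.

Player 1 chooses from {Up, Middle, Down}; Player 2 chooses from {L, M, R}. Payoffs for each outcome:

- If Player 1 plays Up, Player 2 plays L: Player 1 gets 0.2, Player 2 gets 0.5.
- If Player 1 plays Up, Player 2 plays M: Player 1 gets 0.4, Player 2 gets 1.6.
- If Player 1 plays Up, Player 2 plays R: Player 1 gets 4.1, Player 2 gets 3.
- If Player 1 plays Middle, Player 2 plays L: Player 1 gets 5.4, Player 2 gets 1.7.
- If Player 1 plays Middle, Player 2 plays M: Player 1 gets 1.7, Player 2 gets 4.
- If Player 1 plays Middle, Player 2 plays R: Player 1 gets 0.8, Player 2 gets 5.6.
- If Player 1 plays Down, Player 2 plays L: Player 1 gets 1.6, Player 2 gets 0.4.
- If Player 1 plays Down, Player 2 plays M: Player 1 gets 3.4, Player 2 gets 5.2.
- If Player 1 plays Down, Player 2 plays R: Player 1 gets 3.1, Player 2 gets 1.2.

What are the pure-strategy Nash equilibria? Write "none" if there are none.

The pure Nash equilibria are (Up, R), (Down, M).

Player 1 against L: payoffs 0.2, 5.4, 1.6 → best response Middle.
Player 1 against M: payoffs 0.4, 1.7, 3.4 → best response Down.
Player 1 against R: payoffs 4.1, 0.8, 3.1 → best response Up.
Player 2 against Up: payoffs 0.5, 1.6, 3 → best response R.
Player 2 against Middle: payoffs 1.7, 4, 5.6 → best response R.
Player 2 against Down: payoffs 0.4, 5.2, 1.2 → best response M.
Mutual best responses: (Up, R); (Down, M).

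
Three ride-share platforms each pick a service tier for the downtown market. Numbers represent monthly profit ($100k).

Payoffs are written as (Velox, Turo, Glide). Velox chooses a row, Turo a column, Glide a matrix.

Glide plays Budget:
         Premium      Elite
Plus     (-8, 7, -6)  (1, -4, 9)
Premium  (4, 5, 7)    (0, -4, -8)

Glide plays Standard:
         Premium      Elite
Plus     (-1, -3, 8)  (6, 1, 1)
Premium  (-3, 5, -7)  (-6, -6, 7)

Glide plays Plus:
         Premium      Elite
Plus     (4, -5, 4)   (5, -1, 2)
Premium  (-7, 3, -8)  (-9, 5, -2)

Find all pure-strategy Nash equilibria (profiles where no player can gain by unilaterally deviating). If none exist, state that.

Mark each player's best response to every combination of opponents' strategies; a profile where every player is best-responding is a pure Nash equilibrium.
Velox against (Premium, Budget): payoffs -8, 4 → best response Premium.
Velox against (Premium, Standard): payoffs -1, -3 → best response Plus.
Velox against (Premium, Plus): payoffs 4, -7 → best response Plus.
Velox against (Elite, Budget): payoffs 1, 0 → best response Plus.
Velox against (Elite, Standard): payoffs 6, -6 → best response Plus.
Velox against (Elite, Plus): payoffs 5, -9 → best response Plus.
Turo against (Plus, Budget): payoffs 7, -4 → best response Premium.
Turo against (Plus, Standard): payoffs -3, 1 → best response Elite.
Turo against (Plus, Plus): payoffs -5, -1 → best response Elite.
Turo against (Premium, Budget): payoffs 5, -4 → best response Premium.
Turo against (Premium, Standard): payoffs 5, -6 → best response Premium.
Turo against (Premium, Plus): payoffs 3, 5 → best response Elite.
Glide against (Plus, Premium): payoffs -6, 8, 4 → best response Standard.
Glide against (Plus, Elite): payoffs 9, 1, 2 → best response Budget.
Glide against (Premium, Premium): payoffs 7, -7, -8 → best response Budget.
Glide against (Premium, Elite): payoffs -8, 7, -2 → best response Standard.
Mutual best responses: (Premium, Premium, Budget).

(Premium, Premium, Budget)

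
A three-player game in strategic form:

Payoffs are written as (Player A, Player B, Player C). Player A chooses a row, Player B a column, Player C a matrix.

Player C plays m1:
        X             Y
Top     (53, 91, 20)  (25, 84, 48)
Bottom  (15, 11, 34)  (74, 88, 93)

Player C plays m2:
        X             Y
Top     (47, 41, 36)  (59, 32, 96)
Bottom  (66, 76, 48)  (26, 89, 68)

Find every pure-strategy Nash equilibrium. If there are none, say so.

For each player, find the best response to each opponent profile; mutual best responses are the pure NE.
Player A against (X, m1): payoffs 53, 15 → best response Top.
Player A against (X, m2): payoffs 47, 66 → best response Bottom.
Player A against (Y, m1): payoffs 25, 74 → best response Bottom.
Player A against (Y, m2): payoffs 59, 26 → best response Top.
Player B against (Top, m1): payoffs 91, 84 → best response X.
Player B against (Top, m2): payoffs 41, 32 → best response X.
Player B against (Bottom, m1): payoffs 11, 88 → best response Y.
Player B against (Bottom, m2): payoffs 76, 89 → best response Y.
Player C against (Top, X): payoffs 20, 36 → best response m2.
Player C against (Top, Y): payoffs 48, 96 → best response m2.
Player C against (Bottom, X): payoffs 34, 48 → best response m2.
Player C against (Bottom, Y): payoffs 93, 68 → best response m1.
Mutual best responses: (Bottom, Y, m1).

Pure NE: (Bottom, Y, m1)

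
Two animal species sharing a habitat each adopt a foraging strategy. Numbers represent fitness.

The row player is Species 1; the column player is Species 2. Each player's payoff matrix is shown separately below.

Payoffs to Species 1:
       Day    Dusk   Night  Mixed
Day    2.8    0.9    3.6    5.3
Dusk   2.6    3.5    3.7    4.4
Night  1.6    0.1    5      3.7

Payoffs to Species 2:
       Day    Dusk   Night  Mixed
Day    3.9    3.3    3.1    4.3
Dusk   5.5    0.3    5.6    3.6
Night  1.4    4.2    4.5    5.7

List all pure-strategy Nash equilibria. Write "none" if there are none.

Pure NE: (Day, Mixed)

For each strategy profile, look for a profitable unilateral deviation.
(Day, Day): Species 2 can switch to Mixed (3.9 → 4.3). Not NE.
(Day, Dusk): Species 1 can switch to Dusk (0.9 → 3.5). Not NE.
(Day, Night): Species 1 can switch to Dusk (3.6 → 3.7). Not NE.
(Day, Mixed): Species 1 gets 5.3, best alternative 4.4; Species 2 gets 4.3, best alternative 3.9. No profitable deviation — NE.
(Dusk, Day): Species 1 can switch to Day (2.6 → 2.8). Not NE.
(Dusk, Dusk): Species 2 can switch to Day (0.3 → 5.5). Not NE.
(Dusk, Night): Species 1 can switch to Night (3.7 → 5). Not NE.
(Dusk, Mixed): Species 1 can switch to Day (4.4 → 5.3). Not NE.
(Night, Day): Species 1 can switch to Day (1.6 → 2.8). Not NE.
(Night, Dusk): Species 1 can switch to Day (0.1 → 0.9). Not NE.
(Night, Night): Species 2 can switch to Mixed (4.5 → 5.7). Not NE.
(The remaining 1 profile has a profitable deviation by the same check.)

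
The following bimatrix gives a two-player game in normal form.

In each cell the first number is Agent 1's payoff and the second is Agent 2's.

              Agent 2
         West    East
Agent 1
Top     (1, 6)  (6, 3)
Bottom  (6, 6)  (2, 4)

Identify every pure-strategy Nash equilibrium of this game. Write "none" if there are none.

Agent 1 against West: payoffs 1, 6 → best response Bottom.
Agent 1 against East: payoffs 6, 2 → best response Top.
Agent 2 against Top: payoffs 6, 3 → best response West.
Agent 2 against Bottom: payoffs 6, 4 → best response West.
Mutual best responses: (Bottom, West).

Pure NE: (Bottom, West)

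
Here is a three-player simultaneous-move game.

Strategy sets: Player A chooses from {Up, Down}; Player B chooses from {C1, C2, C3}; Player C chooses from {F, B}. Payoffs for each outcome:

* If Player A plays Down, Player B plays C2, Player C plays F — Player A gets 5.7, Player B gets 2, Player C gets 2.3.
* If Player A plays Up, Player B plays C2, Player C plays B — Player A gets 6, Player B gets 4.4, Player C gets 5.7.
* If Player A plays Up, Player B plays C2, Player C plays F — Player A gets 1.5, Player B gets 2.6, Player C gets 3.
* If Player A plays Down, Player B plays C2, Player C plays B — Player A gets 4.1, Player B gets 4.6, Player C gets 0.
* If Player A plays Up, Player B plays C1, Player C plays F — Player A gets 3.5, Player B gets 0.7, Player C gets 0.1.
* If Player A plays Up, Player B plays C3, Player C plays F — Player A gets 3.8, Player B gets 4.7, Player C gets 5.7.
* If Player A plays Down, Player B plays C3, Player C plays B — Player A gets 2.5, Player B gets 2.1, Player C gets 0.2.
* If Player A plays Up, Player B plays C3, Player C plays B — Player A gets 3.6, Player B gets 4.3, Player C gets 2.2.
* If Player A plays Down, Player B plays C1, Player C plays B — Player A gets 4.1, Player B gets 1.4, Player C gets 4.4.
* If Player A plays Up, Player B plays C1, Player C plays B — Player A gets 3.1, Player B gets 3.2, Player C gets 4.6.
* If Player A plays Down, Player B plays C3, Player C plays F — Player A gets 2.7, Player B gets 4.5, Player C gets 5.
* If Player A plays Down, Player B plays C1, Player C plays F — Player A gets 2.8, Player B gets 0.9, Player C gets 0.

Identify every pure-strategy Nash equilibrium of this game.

(Up, C2, B); (Up, C3, F)

For each player, find the best response to each opponent profile; mutual best responses are the pure NE.
Player A against (C1, F): payoffs 3.5, 2.8 → best response Up.
Player A against (C1, B): payoffs 3.1, 4.1 → best response Down.
Player A against (C2, F): payoffs 1.5, 5.7 → best response Down.
Player A against (C2, B): payoffs 6, 4.1 → best response Up.
Player A against (C3, F): payoffs 3.8, 2.7 → best response Up.
Player A against (C3, B): payoffs 3.6, 2.5 → best response Up.
Player B against (Up, F): payoffs 0.7, 2.6, 4.7 → best response C3.
Player B against (Up, B): payoffs 3.2, 4.4, 4.3 → best response C2.
Player B against (Down, F): payoffs 0.9, 2, 4.5 → best response C3.
Player B against (Down, B): payoffs 1.4, 4.6, 2.1 → best response C2.
Player C against (Up, C1): payoffs 0.1, 4.6 → best response B.
Player C against (Up, C2): payoffs 3, 5.7 → best response B.
Player C against (Up, C3): payoffs 5.7, 2.2 → best response F.
Player C against (Down, C1): payoffs 0, 4.4 → best response B.
Player C against (Down, C2): payoffs 2.3, 0 → best response F.
Player C against (Down, C3): payoffs 5, 0.2 → best response F.
Mutual best responses: (Up, C2, B); (Up, C3, F).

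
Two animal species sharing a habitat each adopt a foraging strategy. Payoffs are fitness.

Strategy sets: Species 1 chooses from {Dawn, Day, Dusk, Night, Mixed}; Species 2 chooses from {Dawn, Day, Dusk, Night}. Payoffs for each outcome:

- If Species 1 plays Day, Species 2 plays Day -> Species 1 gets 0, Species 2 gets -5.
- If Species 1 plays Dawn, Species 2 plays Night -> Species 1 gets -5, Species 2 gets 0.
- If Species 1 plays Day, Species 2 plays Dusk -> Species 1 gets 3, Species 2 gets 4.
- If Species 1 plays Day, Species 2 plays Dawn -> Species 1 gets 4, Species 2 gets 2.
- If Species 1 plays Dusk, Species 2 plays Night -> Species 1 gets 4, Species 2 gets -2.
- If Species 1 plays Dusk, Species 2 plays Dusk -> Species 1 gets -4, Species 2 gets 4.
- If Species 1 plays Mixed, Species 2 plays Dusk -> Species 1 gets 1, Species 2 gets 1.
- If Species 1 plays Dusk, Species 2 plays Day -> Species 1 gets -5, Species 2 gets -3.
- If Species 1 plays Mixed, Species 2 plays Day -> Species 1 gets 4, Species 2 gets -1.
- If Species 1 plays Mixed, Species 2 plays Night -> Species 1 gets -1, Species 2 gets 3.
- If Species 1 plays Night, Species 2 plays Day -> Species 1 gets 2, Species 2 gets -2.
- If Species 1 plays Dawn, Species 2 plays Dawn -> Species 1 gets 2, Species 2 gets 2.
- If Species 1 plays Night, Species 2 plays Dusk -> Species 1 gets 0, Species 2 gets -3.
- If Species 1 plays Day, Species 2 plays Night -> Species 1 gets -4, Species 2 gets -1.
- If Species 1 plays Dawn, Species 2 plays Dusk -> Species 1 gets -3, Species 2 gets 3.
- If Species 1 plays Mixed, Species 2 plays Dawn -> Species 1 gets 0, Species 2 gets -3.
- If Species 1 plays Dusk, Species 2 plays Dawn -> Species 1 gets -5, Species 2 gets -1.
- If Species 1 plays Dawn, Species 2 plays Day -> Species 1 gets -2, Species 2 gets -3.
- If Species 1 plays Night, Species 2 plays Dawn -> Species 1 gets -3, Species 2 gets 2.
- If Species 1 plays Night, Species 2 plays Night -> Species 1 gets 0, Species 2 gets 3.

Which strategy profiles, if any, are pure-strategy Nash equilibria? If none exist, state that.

Pure NE: (Day, Dusk)

Mark each player's best response to every combination of opponents' strategies; a profile where every player is best-responding is a pure Nash equilibrium.
Species 1 against Dawn: payoffs 2, 4, -5, -3, 0 → best response Day.
Species 1 against Day: payoffs -2, 0, -5, 2, 4 → best response Mixed.
Species 1 against Dusk: payoffs -3, 3, -4, 0, 1 → best response Day.
Species 1 against Night: payoffs -5, -4, 4, 0, -1 → best response Dusk.
Species 2 against Dawn: payoffs 2, -3, 3, 0 → best response Dusk.
Species 2 against Day: payoffs 2, -5, 4, -1 → best response Dusk.
Species 2 against Dusk: payoffs -1, -3, 4, -2 → best response Dusk.
Species 2 against Night: payoffs 2, -2, -3, 3 → best response Night.
Species 2 against Mixed: payoffs -3, -1, 1, 3 → best response Night.
Mutual best responses: (Day, Dusk).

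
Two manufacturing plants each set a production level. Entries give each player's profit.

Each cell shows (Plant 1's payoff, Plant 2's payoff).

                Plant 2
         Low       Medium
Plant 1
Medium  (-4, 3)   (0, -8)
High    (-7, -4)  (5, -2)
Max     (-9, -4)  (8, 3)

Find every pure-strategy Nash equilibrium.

Plant 1 against Low: payoffs -4, -7, -9 → best response Medium.
Plant 1 against Medium: payoffs 0, 5, 8 → best response Max.
Plant 2 against Medium: payoffs 3, -8 → best response Low.
Plant 2 against High: payoffs -4, -2 → best response Medium.
Plant 2 against Max: payoffs -4, 3 → best response Medium.
Mutual best responses: (Medium, Low); (Max, Medium).

Pure-strategy Nash equilibria: (Medium, Low) and (Max, Medium)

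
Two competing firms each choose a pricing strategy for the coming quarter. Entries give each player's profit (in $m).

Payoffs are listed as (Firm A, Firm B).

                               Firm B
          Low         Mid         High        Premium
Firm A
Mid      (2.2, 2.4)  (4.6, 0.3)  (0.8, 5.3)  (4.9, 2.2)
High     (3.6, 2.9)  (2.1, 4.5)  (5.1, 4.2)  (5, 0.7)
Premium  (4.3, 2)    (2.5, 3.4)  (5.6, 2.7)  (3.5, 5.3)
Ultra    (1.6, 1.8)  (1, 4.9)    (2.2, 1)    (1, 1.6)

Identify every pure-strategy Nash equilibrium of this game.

There is no pure-strategy Nash equilibrium.

(Mid, Low): Firm A can switch to High (2.2 → 3.6). Not NE.
(Mid, Mid): Firm B can switch to Low (0.3 → 2.4). Not NE.
(Mid, High): Firm A can switch to High (0.8 → 5.1). Not NE.
(Mid, Premium): Firm A can switch to High (4.9 → 5). Not NE.
(High, Low): Firm A can switch to Premium (3.6 → 4.3). Not NE.
(High, Mid): Firm A can switch to Mid (2.1 → 4.6). Not NE.
(High, High): Firm A can switch to Premium (5.1 → 5.6). Not NE.
(High, Premium): Firm B can switch to Low (0.7 → 2.9). Not NE.
(The remaining 8 profiles each have a profitable deviation by the same check.)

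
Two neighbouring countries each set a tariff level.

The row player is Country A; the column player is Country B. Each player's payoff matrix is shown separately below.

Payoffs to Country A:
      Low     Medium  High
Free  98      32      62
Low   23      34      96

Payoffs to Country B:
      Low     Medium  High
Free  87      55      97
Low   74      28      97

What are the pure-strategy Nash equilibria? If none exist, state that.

(Free, Low): Country B can switch to High (87 → 97). Not NE.
(Free, Medium): Country A can switch to Low (32 → 34). Not NE.
(Free, High): Country A can switch to Low (62 → 96). Not NE.
(Low, Low): Country A can switch to Free (23 → 98). Not NE.
(Low, Medium): Country B can switch to Low (28 → 74). Not NE.
(Low, High): Country A gets 96, best alternative 62; Country B gets 97, best alternative 74. No profitable deviation — NE.

(Low, High)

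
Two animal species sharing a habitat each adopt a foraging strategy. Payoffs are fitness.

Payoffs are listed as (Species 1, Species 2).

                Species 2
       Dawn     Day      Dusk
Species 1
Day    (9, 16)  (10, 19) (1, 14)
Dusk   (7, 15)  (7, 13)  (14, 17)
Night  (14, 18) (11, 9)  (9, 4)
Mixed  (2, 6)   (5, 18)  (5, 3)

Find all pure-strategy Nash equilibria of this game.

Species 1 against Dawn: payoffs 9, 7, 14, 2 → best response Night.
Species 1 against Day: payoffs 10, 7, 11, 5 → best response Night.
Species 1 against Dusk: payoffs 1, 14, 9, 5 → best response Dusk.
Species 2 against Day: payoffs 16, 19, 14 → best response Day.
Species 2 against Dusk: payoffs 15, 13, 17 → best response Dusk.
Species 2 against Night: payoffs 18, 9, 4 → best response Dawn.
Species 2 against Mixed: payoffs 6, 18, 3 → best response Day.
Mutual best responses: (Dusk, Dusk); (Night, Dawn).

The pure Nash equilibria are (Dusk, Dusk) and (Night, Dawn).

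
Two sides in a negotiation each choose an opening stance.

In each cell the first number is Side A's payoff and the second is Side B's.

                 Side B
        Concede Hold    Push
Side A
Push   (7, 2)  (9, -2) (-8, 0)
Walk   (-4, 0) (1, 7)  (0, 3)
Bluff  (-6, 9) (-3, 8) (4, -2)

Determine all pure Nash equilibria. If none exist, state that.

The unique pure-strategy Nash equilibrium is (Push, Concede).

(Push, Concede): Side A gets 7, best alternative -4; Side B gets 2, best alternative 0. No profitable deviation — NE.
(Push, Hold): Side B can switch to Concede (-2 → 2). Not NE.
(Push, Push): Side A can switch to Walk (-8 → 0). Not NE.
(Walk, Concede): Side A can switch to Push (-4 → 7). Not NE.
(Walk, Hold): Side A can switch to Push (1 → 9). Not NE.
(Walk, Push): Side A can switch to Bluff (0 → 4). Not NE.
(Bluff, Concede): Side A can switch to Push (-6 → 7). Not NE.
(The remaining 2 profiles each have a profitable deviation by the same check.)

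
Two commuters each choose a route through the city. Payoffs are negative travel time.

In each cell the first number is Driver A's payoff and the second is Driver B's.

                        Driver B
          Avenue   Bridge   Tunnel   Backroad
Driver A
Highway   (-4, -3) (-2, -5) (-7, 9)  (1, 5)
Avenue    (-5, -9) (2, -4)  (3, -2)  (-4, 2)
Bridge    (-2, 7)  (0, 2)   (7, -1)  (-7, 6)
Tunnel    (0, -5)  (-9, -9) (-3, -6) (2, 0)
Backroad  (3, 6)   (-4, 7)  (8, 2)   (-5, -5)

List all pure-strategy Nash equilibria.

(Tunnel, Backroad)

Driver A against Avenue: payoffs -4, -5, -2, 0, 3 → best response Backroad.
Driver A against Bridge: payoffs -2, 2, 0, -9, -4 → best response Avenue.
Driver A against Tunnel: payoffs -7, 3, 7, -3, 8 → best response Backroad.
Driver A against Backroad: payoffs 1, -4, -7, 2, -5 → best response Tunnel.
Driver B against Highway: payoffs -3, -5, 9, 5 → best response Tunnel.
Driver B against Avenue: payoffs -9, -4, -2, 2 → best response Backroad.
Driver B against Bridge: payoffs 7, 2, -1, 6 → best response Avenue.
Driver B against Tunnel: payoffs -5, -9, -6, 0 → best response Backroad.
Driver B against Backroad: payoffs 6, 7, 2, -5 → best response Bridge.
Mutual best responses: (Tunnel, Backroad).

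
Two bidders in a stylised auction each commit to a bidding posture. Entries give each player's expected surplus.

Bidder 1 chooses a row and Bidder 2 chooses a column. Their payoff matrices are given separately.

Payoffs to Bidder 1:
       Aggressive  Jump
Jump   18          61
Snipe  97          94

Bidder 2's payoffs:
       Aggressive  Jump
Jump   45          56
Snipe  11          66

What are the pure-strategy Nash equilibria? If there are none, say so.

Pure NE: (Snipe, Jump)

Mark each player's best response to every combination of opponents' strategies; a profile where every player is best-responding is a pure Nash equilibrium.
Bidder 1 against Aggressive: payoffs 18, 97 → best response Snipe.
Bidder 1 against Jump: payoffs 61, 94 → best response Snipe.
Bidder 2 against Jump: payoffs 45, 56 → best response Jump.
Bidder 2 against Snipe: payoffs 11, 66 → best response Jump.
Mutual best responses: (Snipe, Jump).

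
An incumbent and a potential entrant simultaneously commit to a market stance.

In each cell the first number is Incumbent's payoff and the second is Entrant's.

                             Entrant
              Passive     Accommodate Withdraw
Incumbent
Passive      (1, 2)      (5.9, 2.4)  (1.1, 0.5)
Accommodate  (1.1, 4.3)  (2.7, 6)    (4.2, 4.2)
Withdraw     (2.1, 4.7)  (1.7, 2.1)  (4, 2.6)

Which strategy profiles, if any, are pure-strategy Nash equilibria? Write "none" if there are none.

For each player, find the best response to each opponent profile; mutual best responses are the pure NE.
Incumbent against Passive: payoffs 1, 1.1, 2.1 → best response Withdraw.
Incumbent against Accommodate: payoffs 5.9, 2.7, 1.7 → best response Passive.
Incumbent against Withdraw: payoffs 1.1, 4.2, 4 → best response Accommodate.
Entrant against Passive: payoffs 2, 2.4, 0.5 → best response Accommodate.
Entrant against Accommodate: payoffs 4.3, 6, 4.2 → best response Accommodate.
Entrant against Withdraw: payoffs 4.7, 2.1, 2.6 → best response Passive.
Mutual best responses: (Passive, Accommodate); (Withdraw, Passive).

The pure Nash equilibria are (Passive, Accommodate) and (Withdraw, Passive).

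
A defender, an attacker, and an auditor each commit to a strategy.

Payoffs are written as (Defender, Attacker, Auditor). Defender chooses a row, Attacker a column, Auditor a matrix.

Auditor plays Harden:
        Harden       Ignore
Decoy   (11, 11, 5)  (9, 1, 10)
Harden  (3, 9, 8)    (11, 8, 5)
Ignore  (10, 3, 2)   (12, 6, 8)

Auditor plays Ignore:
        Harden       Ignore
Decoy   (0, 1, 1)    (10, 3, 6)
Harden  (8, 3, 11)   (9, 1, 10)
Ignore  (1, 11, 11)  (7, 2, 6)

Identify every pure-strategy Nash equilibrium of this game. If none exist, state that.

(Decoy, Harden, Harden); (Harden, Harden, Ignore); (Ignore, Ignore, Harden)

Defender against (Harden, Harden): payoffs 11, 3, 10 → best response Decoy.
Defender against (Harden, Ignore): payoffs 0, 8, 1 → best response Harden.
Defender against (Ignore, Harden): payoffs 9, 11, 12 → best response Ignore.
Defender against (Ignore, Ignore): payoffs 10, 9, 7 → best response Decoy.
Attacker against (Decoy, Harden): payoffs 11, 1 → best response Harden.
Attacker against (Decoy, Ignore): payoffs 1, 3 → best response Ignore.
Attacker against (Harden, Harden): payoffs 9, 8 → best response Harden.
Attacker against (Harden, Ignore): payoffs 3, 1 → best response Harden.
Attacker against (Ignore, Harden): payoffs 3, 6 → best response Ignore.
Attacker against (Ignore, Ignore): payoffs 11, 2 → best response Harden.
Auditor against (Decoy, Harden): payoffs 5, 1 → best response Harden.
Auditor against (Decoy, Ignore): payoffs 10, 6 → best response Harden.
Auditor against (Harden, Harden): payoffs 8, 11 → best response Ignore.
Auditor against (Harden, Ignore): payoffs 5, 10 → best response Ignore.
Auditor against (Ignore, Harden): payoffs 2, 11 → best response Ignore.
Auditor against (Ignore, Ignore): payoffs 8, 6 → best response Harden.
Mutual best responses: (Decoy, Harden, Harden); (Harden, Harden, Ignore); (Ignore, Ignore, Harden).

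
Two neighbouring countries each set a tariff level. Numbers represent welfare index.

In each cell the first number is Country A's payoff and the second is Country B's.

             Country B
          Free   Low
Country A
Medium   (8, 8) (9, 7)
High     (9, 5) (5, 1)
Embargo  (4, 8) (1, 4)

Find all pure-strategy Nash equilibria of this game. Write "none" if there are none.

Pure NE: (High, Free)

For each strategy profile, look for a profitable unilateral deviation.
(Medium, Free): Country A can switch to High (8 → 9). Not NE.
(Medium, Low): Country B can switch to Free (7 → 8). Not NE.
(High, Free): Country A gets 9, best alternative 8; Country B gets 5, best alternative 1. No profitable deviation — NE.
(High, Low): Country A can switch to Medium (5 → 9). Not NE.
(Embargo, Free): Country A can switch to Medium (4 → 8). Not NE.
(Embargo, Low): Country A can switch to Medium (1 → 9). Not NE.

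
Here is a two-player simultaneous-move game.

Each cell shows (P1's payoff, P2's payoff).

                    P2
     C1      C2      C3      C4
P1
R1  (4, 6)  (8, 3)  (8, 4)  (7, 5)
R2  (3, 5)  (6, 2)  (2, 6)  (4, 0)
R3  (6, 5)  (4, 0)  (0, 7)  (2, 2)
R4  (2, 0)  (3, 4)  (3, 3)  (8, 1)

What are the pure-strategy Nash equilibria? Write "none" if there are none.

There is no pure-strategy Nash equilibrium.

For each player, find the best response to each opponent profile; mutual best responses are the pure NE.
P1 against C1: payoffs 4, 3, 6, 2 → best response R3.
P1 against C2: payoffs 8, 6, 4, 3 → best response R1.
P1 against C3: payoffs 8, 2, 0, 3 → best response R1.
P1 against C4: payoffs 7, 4, 2, 8 → best response R4.
P2 against R1: payoffs 6, 3, 4, 5 → best response C1.
P2 against R2: payoffs 5, 2, 6, 0 → best response C3.
P2 against R3: payoffs 5, 0, 7, 2 → best response C3.
P2 against R4: payoffs 0, 4, 3, 1 → best response C2.
No profile is a mutual best response for all players.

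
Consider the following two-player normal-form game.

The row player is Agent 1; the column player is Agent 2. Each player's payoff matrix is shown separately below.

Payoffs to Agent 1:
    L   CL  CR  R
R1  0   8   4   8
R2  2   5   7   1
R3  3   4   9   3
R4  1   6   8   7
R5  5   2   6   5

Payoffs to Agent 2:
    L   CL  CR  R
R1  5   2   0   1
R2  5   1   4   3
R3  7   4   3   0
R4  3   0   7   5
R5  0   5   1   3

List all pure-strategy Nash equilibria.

none

(R1, L): Agent 1 can switch to R2 (0 → 2). Not NE.
(R1, CL): Agent 2 can switch to L (2 → 5). Not NE.
(R1, CR): Agent 1 can switch to R2 (4 → 7). Not NE.
(R1, R): Agent 2 can switch to L (1 → 5). Not NE.
(R2, L): Agent 1 can switch to R3 (2 → 3). Not NE.
(R2, CL): Agent 1 can switch to R1 (5 → 8). Not NE.
(R2, CR): Agent 1 can switch to R3 (7 → 9). Not NE.
(R2, R): Agent 1 can switch to R1 (1 → 8). Not NE.
(R3, L): Agent 1 can switch to R5 (3 → 5). Not NE.
(R3, CL): Agent 1 can switch to R1 (4 → 8). Not NE.
(The remaining 10 profiles each have a profitable deviation by the same check.)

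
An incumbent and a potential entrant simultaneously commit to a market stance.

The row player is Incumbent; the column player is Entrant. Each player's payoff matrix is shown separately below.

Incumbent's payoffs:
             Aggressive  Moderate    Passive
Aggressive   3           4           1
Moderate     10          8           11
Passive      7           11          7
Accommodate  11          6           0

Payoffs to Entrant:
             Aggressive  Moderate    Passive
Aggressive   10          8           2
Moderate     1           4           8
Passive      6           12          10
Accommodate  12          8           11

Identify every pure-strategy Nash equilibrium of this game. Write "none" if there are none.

Incumbent against Aggressive: payoffs 3, 10, 7, 11 → best response Accommodate.
Incumbent against Moderate: payoffs 4, 8, 11, 6 → best response Passive.
Incumbent against Passive: payoffs 1, 11, 7, 0 → best response Moderate.
Entrant against Aggressive: payoffs 10, 8, 2 → best response Aggressive.
Entrant against Moderate: payoffs 1, 4, 8 → best response Passive.
Entrant against Passive: payoffs 6, 12, 10 → best response Moderate.
Entrant against Accommodate: payoffs 12, 8, 11 → best response Aggressive.
Mutual best responses: (Moderate, Passive); (Passive, Moderate); (Accommodate, Aggressive).

The pure Nash equilibria are (Moderate, Passive), (Passive, Moderate), (Accommodate, Aggressive).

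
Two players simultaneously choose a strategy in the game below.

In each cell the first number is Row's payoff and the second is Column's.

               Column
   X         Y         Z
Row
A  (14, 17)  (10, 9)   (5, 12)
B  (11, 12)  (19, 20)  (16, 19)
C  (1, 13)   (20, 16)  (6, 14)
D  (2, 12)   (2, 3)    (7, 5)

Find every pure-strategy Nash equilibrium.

Pure-strategy Nash equilibria: (A, X) and (C, Y)

(A, X): Row gets 14, best alternative 11; Column gets 17, best alternative 12. No profitable deviation — NE.
(A, Y): Row can switch to B (10 → 19). Not NE.
(A, Z): Row can switch to B (5 → 16). Not NE.
(B, X): Row can switch to A (11 → 14). Not NE.
(B, Y): Row can switch to C (19 → 20). Not NE.
(B, Z): Column can switch to Y (19 → 20). Not NE.
(C, X): Row can switch to A (1 → 14). Not NE.
(C, Y): Row gets 20, best alternative 19; Column gets 16, best alternative 14. No profitable deviation — NE.
(C, Z): Row can switch to B (6 → 16). Not NE.
(D, X): Row can switch to A (2 → 14). Not NE.
(The remaining 2 profiles each have a profitable deviation by the same check.)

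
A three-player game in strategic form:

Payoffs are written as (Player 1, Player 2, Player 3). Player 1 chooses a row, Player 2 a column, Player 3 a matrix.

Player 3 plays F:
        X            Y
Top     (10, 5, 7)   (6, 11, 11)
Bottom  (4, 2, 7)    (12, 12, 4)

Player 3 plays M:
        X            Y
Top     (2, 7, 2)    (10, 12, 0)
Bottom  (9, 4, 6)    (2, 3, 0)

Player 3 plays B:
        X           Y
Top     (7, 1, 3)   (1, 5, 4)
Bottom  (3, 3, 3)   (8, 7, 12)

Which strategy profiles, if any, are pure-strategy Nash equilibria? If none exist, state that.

Player 1 against (X, F): payoffs 10, 4 → best response Top.
Player 1 against (X, M): payoffs 2, 9 → best response Bottom.
Player 1 against (X, B): payoffs 7, 3 → best response Top.
Player 1 against (Y, F): payoffs 6, 12 → best response Bottom.
Player 1 against (Y, M): payoffs 10, 2 → best response Top.
Player 1 against (Y, B): payoffs 1, 8 → best response Bottom.
Player 2 against (Top, F): payoffs 5, 11 → best response Y.
Player 2 against (Top, M): payoffs 7, 12 → best response Y.
Player 2 against (Top, B): payoffs 1, 5 → best response Y.
Player 2 against (Bottom, F): payoffs 2, 12 → best response Y.
Player 2 against (Bottom, M): payoffs 4, 3 → best response X.
Player 2 against (Bottom, B): payoffs 3, 7 → best response Y.
Player 3 against (Top, X): payoffs 7, 2, 3 → best response F.
Player 3 against (Top, Y): payoffs 11, 0, 4 → best response F.
Player 3 against (Bottom, X): payoffs 7, 6, 3 → best response F.
Player 3 against (Bottom, Y): payoffs 4, 0, 12 → best response B.
Mutual best responses: (Bottom, Y, B).

(Bottom, Y, B)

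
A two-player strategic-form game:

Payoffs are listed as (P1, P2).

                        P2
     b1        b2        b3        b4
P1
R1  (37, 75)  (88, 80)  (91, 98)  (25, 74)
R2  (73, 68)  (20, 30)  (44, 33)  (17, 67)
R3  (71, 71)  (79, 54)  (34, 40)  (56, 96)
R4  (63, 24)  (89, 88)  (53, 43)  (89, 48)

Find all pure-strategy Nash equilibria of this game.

P1 against b1: payoffs 37, 73, 71, 63 → best response R2.
P1 against b2: payoffs 88, 20, 79, 89 → best response R4.
P1 against b3: payoffs 91, 44, 34, 53 → best response R1.
P1 against b4: payoffs 25, 17, 56, 89 → best response R4.
P2 against R1: payoffs 75, 80, 98, 74 → best response b3.
P2 against R2: payoffs 68, 30, 33, 67 → best response b1.
P2 against R3: payoffs 71, 54, 40, 96 → best response b4.
P2 against R4: payoffs 24, 88, 43, 48 → best response b2.
Mutual best responses: (R1, b3); (R2, b1); (R4, b2).

Pure-strategy Nash equilibria: (R1, b3), (R2, b1), (R4, b2)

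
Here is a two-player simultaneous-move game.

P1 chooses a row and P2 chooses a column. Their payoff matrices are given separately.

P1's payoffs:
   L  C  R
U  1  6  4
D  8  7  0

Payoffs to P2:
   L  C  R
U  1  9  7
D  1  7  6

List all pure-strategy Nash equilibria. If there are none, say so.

For each player, find the best response to each opponent profile; mutual best responses are the pure NE.
P1 against L: payoffs 1, 8 → best response D.
P1 against C: payoffs 6, 7 → best response D.
P1 against R: payoffs 4, 0 → best response U.
P2 against U: payoffs 1, 9, 7 → best response C.
P2 against D: payoffs 1, 7, 6 → best response C.
Mutual best responses: (D, C).

(D, C)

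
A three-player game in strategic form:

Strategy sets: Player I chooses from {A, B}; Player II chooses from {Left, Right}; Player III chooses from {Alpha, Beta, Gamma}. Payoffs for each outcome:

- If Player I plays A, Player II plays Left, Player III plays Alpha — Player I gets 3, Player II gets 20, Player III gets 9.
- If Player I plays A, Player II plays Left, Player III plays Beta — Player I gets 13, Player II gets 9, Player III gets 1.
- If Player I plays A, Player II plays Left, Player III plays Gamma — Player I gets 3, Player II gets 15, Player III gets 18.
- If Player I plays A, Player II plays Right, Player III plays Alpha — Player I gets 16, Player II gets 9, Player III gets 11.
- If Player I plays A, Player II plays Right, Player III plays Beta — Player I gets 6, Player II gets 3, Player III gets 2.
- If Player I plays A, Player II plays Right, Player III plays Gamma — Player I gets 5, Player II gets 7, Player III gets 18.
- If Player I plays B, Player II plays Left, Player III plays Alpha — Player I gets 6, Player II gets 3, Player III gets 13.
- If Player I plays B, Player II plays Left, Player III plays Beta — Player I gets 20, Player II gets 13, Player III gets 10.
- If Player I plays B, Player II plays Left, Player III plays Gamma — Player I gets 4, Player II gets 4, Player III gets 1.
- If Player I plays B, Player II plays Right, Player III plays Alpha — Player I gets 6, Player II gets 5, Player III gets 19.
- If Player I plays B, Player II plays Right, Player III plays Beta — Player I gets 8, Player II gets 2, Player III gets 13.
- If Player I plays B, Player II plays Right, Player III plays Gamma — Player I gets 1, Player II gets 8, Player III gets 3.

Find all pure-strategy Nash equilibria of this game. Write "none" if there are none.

There is no pure-strategy Nash equilibrium.

Player I against (Left, Alpha): payoffs 3, 6 → best response B.
Player I against (Left, Beta): payoffs 13, 20 → best response B.
Player I against (Left, Gamma): payoffs 3, 4 → best response B.
Player I against (Right, Alpha): payoffs 16, 6 → best response A.
Player I against (Right, Beta): payoffs 6, 8 → best response B.
Player I against (Right, Gamma): payoffs 5, 1 → best response A.
Player II against (A, Alpha): payoffs 20, 9 → best response Left.
Player II against (A, Beta): payoffs 9, 3 → best response Left.
Player II against (A, Gamma): payoffs 15, 7 → best response Left.
Player II against (B, Alpha): payoffs 3, 5 → best response Right.
Player II against (B, Beta): payoffs 13, 2 → best response Left.
Player II against (B, Gamma): payoffs 4, 8 → best response Right.
Player III against (A, Left): payoffs 9, 1, 18 → best response Gamma.
Player III against (A, Right): payoffs 11, 2, 18 → best response Gamma.
Player III against (B, Left): payoffs 13, 10, 1 → best response Alpha.
Player III against (B, Right): payoffs 19, 13, 3 → best response Alpha.
No profile is a mutual best response for all players.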